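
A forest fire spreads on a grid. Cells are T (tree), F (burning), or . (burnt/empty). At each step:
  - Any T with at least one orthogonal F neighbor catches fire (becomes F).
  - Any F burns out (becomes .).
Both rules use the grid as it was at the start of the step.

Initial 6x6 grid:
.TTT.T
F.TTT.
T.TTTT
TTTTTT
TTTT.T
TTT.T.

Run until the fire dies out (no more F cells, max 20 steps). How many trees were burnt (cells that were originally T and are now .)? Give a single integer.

Answer: 25

Derivation:
Step 1: +1 fires, +1 burnt (F count now 1)
Step 2: +1 fires, +1 burnt (F count now 1)
Step 3: +2 fires, +1 burnt (F count now 2)
Step 4: +3 fires, +2 burnt (F count now 3)
Step 5: +4 fires, +3 burnt (F count now 4)
Step 6: +5 fires, +4 burnt (F count now 5)
Step 7: +4 fires, +5 burnt (F count now 4)
Step 8: +5 fires, +4 burnt (F count now 5)
Step 9: +0 fires, +5 burnt (F count now 0)
Fire out after step 9
Initially T: 27, now '.': 34
Total burnt (originally-T cells now '.'): 25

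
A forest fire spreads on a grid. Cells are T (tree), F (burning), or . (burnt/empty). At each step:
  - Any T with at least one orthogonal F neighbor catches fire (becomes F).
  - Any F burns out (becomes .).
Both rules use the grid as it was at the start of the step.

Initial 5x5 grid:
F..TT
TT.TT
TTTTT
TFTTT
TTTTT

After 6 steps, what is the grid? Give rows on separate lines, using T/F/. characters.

Step 1: 5 trees catch fire, 2 burn out
  ...TT
  FT.TT
  TFTTT
  F.FTT
  TFTTT
Step 2: 6 trees catch fire, 5 burn out
  ...TT
  .F.TT
  F.FTT
  ...FT
  F.FTT
Step 3: 3 trees catch fire, 6 burn out
  ...TT
  ...TT
  ...FT
  ....F
  ...FT
Step 4: 3 trees catch fire, 3 burn out
  ...TT
  ...FT
  ....F
  .....
  ....F
Step 5: 2 trees catch fire, 3 burn out
  ...FT
  ....F
  .....
  .....
  .....
Step 6: 1 trees catch fire, 2 burn out
  ....F
  .....
  .....
  .....
  .....

....F
.....
.....
.....
.....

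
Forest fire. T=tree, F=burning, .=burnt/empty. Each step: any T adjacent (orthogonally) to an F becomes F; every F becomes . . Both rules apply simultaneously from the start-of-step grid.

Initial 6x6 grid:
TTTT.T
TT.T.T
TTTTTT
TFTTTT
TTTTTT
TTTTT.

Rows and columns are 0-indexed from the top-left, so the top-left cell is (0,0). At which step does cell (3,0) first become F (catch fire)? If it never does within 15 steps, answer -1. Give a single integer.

Step 1: cell (3,0)='F' (+4 fires, +1 burnt)
  -> target ignites at step 1
Step 2: cell (3,0)='.' (+7 fires, +4 burnt)
Step 3: cell (3,0)='.' (+7 fires, +7 burnt)
Step 4: cell (3,0)='.' (+7 fires, +7 burnt)
Step 5: cell (3,0)='.' (+4 fires, +7 burnt)
Step 6: cell (3,0)='.' (+1 fires, +4 burnt)
Step 7: cell (3,0)='.' (+1 fires, +1 burnt)
Step 8: cell (3,0)='.' (+0 fires, +1 burnt)
  fire out at step 8

1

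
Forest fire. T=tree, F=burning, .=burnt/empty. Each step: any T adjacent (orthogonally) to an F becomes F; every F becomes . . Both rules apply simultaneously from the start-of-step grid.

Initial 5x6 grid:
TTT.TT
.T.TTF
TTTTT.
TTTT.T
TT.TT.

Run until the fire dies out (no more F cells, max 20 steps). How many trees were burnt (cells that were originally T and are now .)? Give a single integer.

Step 1: +2 fires, +1 burnt (F count now 2)
Step 2: +3 fires, +2 burnt (F count now 3)
Step 3: +1 fires, +3 burnt (F count now 1)
Step 4: +2 fires, +1 burnt (F count now 2)
Step 5: +3 fires, +2 burnt (F count now 3)
Step 6: +4 fires, +3 burnt (F count now 4)
Step 7: +3 fires, +4 burnt (F count now 3)
Step 8: +3 fires, +3 burnt (F count now 3)
Step 9: +0 fires, +3 burnt (F count now 0)
Fire out after step 9
Initially T: 22, now '.': 29
Total burnt (originally-T cells now '.'): 21

Answer: 21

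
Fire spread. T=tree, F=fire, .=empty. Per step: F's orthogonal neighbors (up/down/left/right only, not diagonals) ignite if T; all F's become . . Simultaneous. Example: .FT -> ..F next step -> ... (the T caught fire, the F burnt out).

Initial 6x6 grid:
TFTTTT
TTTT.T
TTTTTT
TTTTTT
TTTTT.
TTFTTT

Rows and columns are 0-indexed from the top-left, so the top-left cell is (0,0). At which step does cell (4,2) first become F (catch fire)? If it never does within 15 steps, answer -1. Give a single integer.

Step 1: cell (4,2)='F' (+6 fires, +2 burnt)
  -> target ignites at step 1
Step 2: cell (4,2)='.' (+9 fires, +6 burnt)
Step 3: cell (4,2)='.' (+9 fires, +9 burnt)
Step 4: cell (4,2)='.' (+4 fires, +9 burnt)
Step 5: cell (4,2)='.' (+3 fires, +4 burnt)
Step 6: cell (4,2)='.' (+1 fires, +3 burnt)
Step 7: cell (4,2)='.' (+0 fires, +1 burnt)
  fire out at step 7

1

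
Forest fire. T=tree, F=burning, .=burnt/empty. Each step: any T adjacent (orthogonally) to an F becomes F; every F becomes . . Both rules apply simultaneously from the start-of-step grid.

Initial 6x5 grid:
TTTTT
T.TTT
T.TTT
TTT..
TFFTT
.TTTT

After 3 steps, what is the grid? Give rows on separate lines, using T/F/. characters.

Step 1: 6 trees catch fire, 2 burn out
  TTTTT
  T.TTT
  T.TTT
  TFF..
  F..FT
  .FFTT
Step 2: 4 trees catch fire, 6 burn out
  TTTTT
  T.TTT
  T.FTT
  F....
  ....F
  ...FT
Step 3: 4 trees catch fire, 4 burn out
  TTTTT
  T.FTT
  F..FT
  .....
  .....
  ....F

TTTTT
T.FTT
F..FT
.....
.....
....F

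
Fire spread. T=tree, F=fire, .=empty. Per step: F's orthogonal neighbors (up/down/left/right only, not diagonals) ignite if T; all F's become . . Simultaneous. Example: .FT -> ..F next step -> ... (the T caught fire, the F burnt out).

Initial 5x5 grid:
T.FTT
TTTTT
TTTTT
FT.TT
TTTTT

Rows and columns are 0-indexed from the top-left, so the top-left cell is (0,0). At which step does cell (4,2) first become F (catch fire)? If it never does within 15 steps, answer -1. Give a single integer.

Step 1: cell (4,2)='T' (+5 fires, +2 burnt)
Step 2: cell (4,2)='T' (+7 fires, +5 burnt)
Step 3: cell (4,2)='F' (+4 fires, +7 burnt)
  -> target ignites at step 3
Step 4: cell (4,2)='.' (+3 fires, +4 burnt)
Step 5: cell (4,2)='.' (+2 fires, +3 burnt)
Step 6: cell (4,2)='.' (+0 fires, +2 burnt)
  fire out at step 6

3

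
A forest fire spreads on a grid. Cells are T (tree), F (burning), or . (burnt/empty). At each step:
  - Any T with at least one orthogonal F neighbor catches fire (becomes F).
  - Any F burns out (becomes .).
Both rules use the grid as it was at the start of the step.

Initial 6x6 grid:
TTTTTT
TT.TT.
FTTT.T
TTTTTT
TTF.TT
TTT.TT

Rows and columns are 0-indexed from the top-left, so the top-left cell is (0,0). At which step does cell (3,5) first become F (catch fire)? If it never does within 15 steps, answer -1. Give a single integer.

Step 1: cell (3,5)='T' (+6 fires, +2 burnt)
Step 2: cell (3,5)='T' (+7 fires, +6 burnt)
Step 3: cell (3,5)='T' (+4 fires, +7 burnt)
Step 4: cell (3,5)='F' (+4 fires, +4 burnt)
  -> target ignites at step 4
Step 5: cell (3,5)='.' (+5 fires, +4 burnt)
Step 6: cell (3,5)='.' (+2 fires, +5 burnt)
Step 7: cell (3,5)='.' (+1 fires, +2 burnt)
Step 8: cell (3,5)='.' (+0 fires, +1 burnt)
  fire out at step 8

4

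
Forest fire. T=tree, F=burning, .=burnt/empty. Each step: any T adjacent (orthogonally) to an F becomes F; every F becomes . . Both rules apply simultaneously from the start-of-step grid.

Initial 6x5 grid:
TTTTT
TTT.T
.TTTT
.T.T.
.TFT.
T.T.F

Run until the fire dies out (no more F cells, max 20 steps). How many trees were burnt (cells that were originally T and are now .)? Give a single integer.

Step 1: +3 fires, +2 burnt (F count now 3)
Step 2: +2 fires, +3 burnt (F count now 2)
Step 3: +2 fires, +2 burnt (F count now 2)
Step 4: +3 fires, +2 burnt (F count now 3)
Step 5: +4 fires, +3 burnt (F count now 4)
Step 6: +3 fires, +4 burnt (F count now 3)
Step 7: +1 fires, +3 burnt (F count now 1)
Step 8: +0 fires, +1 burnt (F count now 0)
Fire out after step 8
Initially T: 19, now '.': 29
Total burnt (originally-T cells now '.'): 18

Answer: 18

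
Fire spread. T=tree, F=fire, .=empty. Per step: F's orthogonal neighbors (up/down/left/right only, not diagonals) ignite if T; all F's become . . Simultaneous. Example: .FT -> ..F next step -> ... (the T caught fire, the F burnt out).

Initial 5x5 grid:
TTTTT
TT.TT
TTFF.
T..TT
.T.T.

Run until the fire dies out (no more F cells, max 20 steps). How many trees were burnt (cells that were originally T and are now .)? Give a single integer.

Step 1: +3 fires, +2 burnt (F count now 3)
Step 2: +6 fires, +3 burnt (F count now 6)
Step 3: +5 fires, +6 burnt (F count now 5)
Step 4: +1 fires, +5 burnt (F count now 1)
Step 5: +0 fires, +1 burnt (F count now 0)
Fire out after step 5
Initially T: 16, now '.': 24
Total burnt (originally-T cells now '.'): 15

Answer: 15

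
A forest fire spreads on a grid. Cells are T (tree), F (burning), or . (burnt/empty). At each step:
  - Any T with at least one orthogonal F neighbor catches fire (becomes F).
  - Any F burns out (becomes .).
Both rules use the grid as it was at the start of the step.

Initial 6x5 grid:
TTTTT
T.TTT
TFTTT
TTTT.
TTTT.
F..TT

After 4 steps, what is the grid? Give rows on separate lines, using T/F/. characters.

Step 1: 4 trees catch fire, 2 burn out
  TTTTT
  T.TTT
  F.FTT
  TFTT.
  FTTT.
  ...TT
Step 2: 6 trees catch fire, 4 burn out
  TTTTT
  F.FTT
  ...FT
  F.FT.
  .FTT.
  ...TT
Step 3: 6 trees catch fire, 6 burn out
  FTFTT
  ...FT
  ....F
  ...F.
  ..FT.
  ...TT
Step 4: 4 trees catch fire, 6 burn out
  .F.FT
  ....F
  .....
  .....
  ...F.
  ...TT

.F.FT
....F
.....
.....
...F.
...TT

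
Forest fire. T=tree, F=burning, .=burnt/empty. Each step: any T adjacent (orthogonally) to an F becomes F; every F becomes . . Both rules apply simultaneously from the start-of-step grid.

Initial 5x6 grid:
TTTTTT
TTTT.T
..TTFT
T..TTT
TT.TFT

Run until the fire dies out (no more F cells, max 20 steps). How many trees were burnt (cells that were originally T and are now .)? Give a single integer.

Step 1: +5 fires, +2 burnt (F count now 5)
Step 2: +5 fires, +5 burnt (F count now 5)
Step 3: +3 fires, +5 burnt (F count now 3)
Step 4: +3 fires, +3 burnt (F count now 3)
Step 5: +2 fires, +3 burnt (F count now 2)
Step 6: +1 fires, +2 burnt (F count now 1)
Step 7: +0 fires, +1 burnt (F count now 0)
Fire out after step 7
Initially T: 22, now '.': 27
Total burnt (originally-T cells now '.'): 19

Answer: 19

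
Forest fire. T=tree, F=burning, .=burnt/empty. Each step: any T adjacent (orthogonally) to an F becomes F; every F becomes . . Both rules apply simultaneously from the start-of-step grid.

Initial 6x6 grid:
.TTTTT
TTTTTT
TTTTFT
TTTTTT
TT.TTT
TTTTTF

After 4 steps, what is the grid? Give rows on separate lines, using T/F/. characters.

Step 1: 6 trees catch fire, 2 burn out
  .TTTTT
  TTTTFT
  TTTF.F
  TTTTFT
  TT.TTF
  TTTTF.
Step 2: 8 trees catch fire, 6 burn out
  .TTTFT
  TTTF.F
  TTF...
  TTTF.F
  TT.TF.
  TTTF..
Step 3: 7 trees catch fire, 8 burn out
  .TTF.F
  TTF...
  TF....
  TTF...
  TT.F..
  TTF...
Step 4: 5 trees catch fire, 7 burn out
  .TF...
  TF....
  F.....
  TF....
  TT....
  TF....

.TF...
TF....
F.....
TF....
TT....
TF....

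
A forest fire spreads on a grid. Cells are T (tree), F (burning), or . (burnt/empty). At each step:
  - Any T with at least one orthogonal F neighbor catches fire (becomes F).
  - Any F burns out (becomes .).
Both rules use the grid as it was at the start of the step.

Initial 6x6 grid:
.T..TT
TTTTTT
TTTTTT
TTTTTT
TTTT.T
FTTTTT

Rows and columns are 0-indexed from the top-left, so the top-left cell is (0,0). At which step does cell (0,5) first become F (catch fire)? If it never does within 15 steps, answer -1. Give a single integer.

Step 1: cell (0,5)='T' (+2 fires, +1 burnt)
Step 2: cell (0,5)='T' (+3 fires, +2 burnt)
Step 3: cell (0,5)='T' (+4 fires, +3 burnt)
Step 4: cell (0,5)='T' (+5 fires, +4 burnt)
Step 5: cell (0,5)='T' (+4 fires, +5 burnt)
Step 6: cell (0,5)='T' (+5 fires, +4 burnt)
Step 7: cell (0,5)='T' (+3 fires, +5 burnt)
Step 8: cell (0,5)='T' (+2 fires, +3 burnt)
Step 9: cell (0,5)='T' (+2 fires, +2 burnt)
Step 10: cell (0,5)='F' (+1 fires, +2 burnt)
  -> target ignites at step 10
Step 11: cell (0,5)='.' (+0 fires, +1 burnt)
  fire out at step 11

10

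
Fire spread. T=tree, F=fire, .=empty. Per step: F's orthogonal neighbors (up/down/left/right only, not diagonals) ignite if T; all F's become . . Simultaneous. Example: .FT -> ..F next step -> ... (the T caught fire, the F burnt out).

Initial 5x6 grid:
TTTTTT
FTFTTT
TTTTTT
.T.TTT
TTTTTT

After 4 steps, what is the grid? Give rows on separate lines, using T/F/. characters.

Step 1: 6 trees catch fire, 2 burn out
  FTFTTT
  .F.FTT
  FTFTTT
  .T.TTT
  TTTTTT
Step 2: 5 trees catch fire, 6 burn out
  .F.FTT
  ....FT
  .F.FTT
  .T.TTT
  TTTTTT
Step 3: 5 trees catch fire, 5 burn out
  ....FT
  .....F
  ....FT
  .F.FTT
  TTTTTT
Step 4: 5 trees catch fire, 5 burn out
  .....F
  ......
  .....F
  ....FT
  TFTFTT

.....F
......
.....F
....FT
TFTFTT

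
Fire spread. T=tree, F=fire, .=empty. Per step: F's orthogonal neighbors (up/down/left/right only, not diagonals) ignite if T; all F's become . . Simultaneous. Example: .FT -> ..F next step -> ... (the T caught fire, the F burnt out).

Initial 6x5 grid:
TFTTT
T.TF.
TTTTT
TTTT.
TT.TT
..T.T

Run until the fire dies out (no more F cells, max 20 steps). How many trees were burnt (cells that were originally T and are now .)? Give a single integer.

Step 1: +5 fires, +2 burnt (F count now 5)
Step 2: +5 fires, +5 burnt (F count now 5)
Step 3: +4 fires, +5 burnt (F count now 4)
Step 4: +3 fires, +4 burnt (F count now 3)
Step 5: +3 fires, +3 burnt (F count now 3)
Step 6: +0 fires, +3 burnt (F count now 0)
Fire out after step 6
Initially T: 21, now '.': 29
Total burnt (originally-T cells now '.'): 20

Answer: 20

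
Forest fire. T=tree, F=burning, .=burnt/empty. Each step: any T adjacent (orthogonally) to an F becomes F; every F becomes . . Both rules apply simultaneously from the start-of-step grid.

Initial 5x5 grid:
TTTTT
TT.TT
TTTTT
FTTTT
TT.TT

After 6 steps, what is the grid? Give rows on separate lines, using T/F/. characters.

Step 1: 3 trees catch fire, 1 burn out
  TTTTT
  TT.TT
  FTTTT
  .FTTT
  FT.TT
Step 2: 4 trees catch fire, 3 burn out
  TTTTT
  FT.TT
  .FTTT
  ..FTT
  .F.TT
Step 3: 4 trees catch fire, 4 burn out
  FTTTT
  .F.TT
  ..FTT
  ...FT
  ...TT
Step 4: 4 trees catch fire, 4 burn out
  .FTTT
  ...TT
  ...FT
  ....F
  ...FT
Step 5: 4 trees catch fire, 4 burn out
  ..FTT
  ...FT
  ....F
  .....
  ....F
Step 6: 2 trees catch fire, 4 burn out
  ...FT
  ....F
  .....
  .....
  .....

...FT
....F
.....
.....
.....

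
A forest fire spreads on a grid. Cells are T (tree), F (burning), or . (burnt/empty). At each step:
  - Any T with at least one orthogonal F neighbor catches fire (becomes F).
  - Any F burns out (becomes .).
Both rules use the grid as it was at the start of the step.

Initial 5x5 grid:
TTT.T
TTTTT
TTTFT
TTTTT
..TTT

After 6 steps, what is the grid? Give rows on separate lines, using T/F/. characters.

Step 1: 4 trees catch fire, 1 burn out
  TTT.T
  TTTFT
  TTF.F
  TTTFT
  ..TTT
Step 2: 6 trees catch fire, 4 burn out
  TTT.T
  TTF.F
  TF...
  TTF.F
  ..TFT
Step 3: 7 trees catch fire, 6 burn out
  TTF.F
  TF...
  F....
  TF...
  ..F.F
Step 4: 3 trees catch fire, 7 burn out
  TF...
  F....
  .....
  F....
  .....
Step 5: 1 trees catch fire, 3 burn out
  F....
  .....
  .....
  .....
  .....
Step 6: 0 trees catch fire, 1 burn out
  .....
  .....
  .....
  .....
  .....

.....
.....
.....
.....
.....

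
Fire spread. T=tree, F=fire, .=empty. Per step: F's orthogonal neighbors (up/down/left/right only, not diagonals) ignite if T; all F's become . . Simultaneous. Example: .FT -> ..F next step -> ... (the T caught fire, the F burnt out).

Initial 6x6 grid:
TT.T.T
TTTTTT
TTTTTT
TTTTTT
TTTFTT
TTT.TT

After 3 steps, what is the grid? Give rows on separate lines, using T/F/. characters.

Step 1: 3 trees catch fire, 1 burn out
  TT.T.T
  TTTTTT
  TTTTTT
  TTTFTT
  TTF.FT
  TTT.TT
Step 2: 7 trees catch fire, 3 burn out
  TT.T.T
  TTTTTT
  TTTFTT
  TTF.FT
  TF...F
  TTF.FT
Step 3: 8 trees catch fire, 7 burn out
  TT.T.T
  TTTFTT
  TTF.FT
  TF...F
  F.....
  TF...F

TT.T.T
TTTFTT
TTF.FT
TF...F
F.....
TF...F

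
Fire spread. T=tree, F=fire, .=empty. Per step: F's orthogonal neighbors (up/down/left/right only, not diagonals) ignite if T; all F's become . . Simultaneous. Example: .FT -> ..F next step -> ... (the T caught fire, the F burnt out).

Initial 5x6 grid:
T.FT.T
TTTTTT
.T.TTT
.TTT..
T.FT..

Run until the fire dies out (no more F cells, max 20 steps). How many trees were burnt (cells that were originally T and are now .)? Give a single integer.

Step 1: +4 fires, +2 burnt (F count now 4)
Step 2: +4 fires, +4 burnt (F count now 4)
Step 3: +4 fires, +4 burnt (F count now 4)
Step 4: +3 fires, +4 burnt (F count now 3)
Step 5: +2 fires, +3 burnt (F count now 2)
Step 6: +0 fires, +2 burnt (F count now 0)
Fire out after step 6
Initially T: 18, now '.': 29
Total burnt (originally-T cells now '.'): 17

Answer: 17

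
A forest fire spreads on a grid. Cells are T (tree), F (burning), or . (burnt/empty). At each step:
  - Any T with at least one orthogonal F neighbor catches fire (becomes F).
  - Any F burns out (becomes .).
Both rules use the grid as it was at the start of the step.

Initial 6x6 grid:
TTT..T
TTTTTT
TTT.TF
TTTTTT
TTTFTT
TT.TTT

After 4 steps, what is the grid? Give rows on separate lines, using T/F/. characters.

Step 1: 7 trees catch fire, 2 burn out
  TTT..T
  TTTTTF
  TTT.F.
  TTTFTF
  TTF.FT
  TT.FTT
Step 2: 7 trees catch fire, 7 burn out
  TTT..F
  TTTTF.
  TTT...
  TTF.F.
  TF...F
  TT..FT
Step 3: 6 trees catch fire, 7 burn out
  TTT...
  TTTF..
  TTF...
  TF....
  F.....
  TF...F
Step 4: 4 trees catch fire, 6 burn out
  TTT...
  TTF...
  TF....
  F.....
  ......
  F.....

TTT...
TTF...
TF....
F.....
......
F.....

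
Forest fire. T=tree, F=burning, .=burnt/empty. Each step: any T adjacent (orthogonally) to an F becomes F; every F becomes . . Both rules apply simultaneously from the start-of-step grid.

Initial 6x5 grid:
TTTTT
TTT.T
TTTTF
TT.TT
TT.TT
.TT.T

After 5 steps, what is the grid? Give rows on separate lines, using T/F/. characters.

Step 1: 3 trees catch fire, 1 burn out
  TTTTT
  TTT.F
  TTTF.
  TT.TF
  TT.TT
  .TT.T
Step 2: 4 trees catch fire, 3 burn out
  TTTTF
  TTT..
  TTF..
  TT.F.
  TT.TF
  .TT.T
Step 3: 5 trees catch fire, 4 burn out
  TTTF.
  TTF..
  TF...
  TT...
  TT.F.
  .TT.F
Step 4: 4 trees catch fire, 5 burn out
  TTF..
  TF...
  F....
  TF...
  TT...
  .TT..
Step 5: 4 trees catch fire, 4 burn out
  TF...
  F....
  .....
  F....
  TF...
  .TT..

TF...
F....
.....
F....
TF...
.TT..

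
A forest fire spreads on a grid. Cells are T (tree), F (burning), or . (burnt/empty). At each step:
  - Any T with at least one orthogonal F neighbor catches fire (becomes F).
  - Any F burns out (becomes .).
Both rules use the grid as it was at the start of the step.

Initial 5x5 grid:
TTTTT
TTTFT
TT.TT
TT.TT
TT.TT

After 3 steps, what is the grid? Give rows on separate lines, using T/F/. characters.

Step 1: 4 trees catch fire, 1 burn out
  TTTFT
  TTF.F
  TT.FT
  TT.TT
  TT.TT
Step 2: 5 trees catch fire, 4 burn out
  TTF.F
  TF...
  TT..F
  TT.FT
  TT.TT
Step 3: 5 trees catch fire, 5 burn out
  TF...
  F....
  TF...
  TT..F
  TT.FT

TF...
F....
TF...
TT..F
TT.FT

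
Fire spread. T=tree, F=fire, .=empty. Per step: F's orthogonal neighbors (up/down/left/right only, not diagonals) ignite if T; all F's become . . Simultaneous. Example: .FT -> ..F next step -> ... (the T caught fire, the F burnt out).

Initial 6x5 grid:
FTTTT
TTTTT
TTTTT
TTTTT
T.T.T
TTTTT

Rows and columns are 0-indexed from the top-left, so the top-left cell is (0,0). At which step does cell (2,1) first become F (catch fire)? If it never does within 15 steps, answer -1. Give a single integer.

Step 1: cell (2,1)='T' (+2 fires, +1 burnt)
Step 2: cell (2,1)='T' (+3 fires, +2 burnt)
Step 3: cell (2,1)='F' (+4 fires, +3 burnt)
  -> target ignites at step 3
Step 4: cell (2,1)='.' (+5 fires, +4 burnt)
Step 5: cell (2,1)='.' (+4 fires, +5 burnt)
Step 6: cell (2,1)='.' (+4 fires, +4 burnt)
Step 7: cell (2,1)='.' (+2 fires, +4 burnt)
Step 8: cell (2,1)='.' (+2 fires, +2 burnt)
Step 9: cell (2,1)='.' (+1 fires, +2 burnt)
Step 10: cell (2,1)='.' (+0 fires, +1 burnt)
  fire out at step 10

3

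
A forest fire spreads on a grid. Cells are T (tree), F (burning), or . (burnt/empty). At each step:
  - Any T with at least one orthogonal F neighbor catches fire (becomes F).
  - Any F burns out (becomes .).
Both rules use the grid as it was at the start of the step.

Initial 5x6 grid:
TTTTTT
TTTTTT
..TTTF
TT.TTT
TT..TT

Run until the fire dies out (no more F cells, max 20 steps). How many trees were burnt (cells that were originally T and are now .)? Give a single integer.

Step 1: +3 fires, +1 burnt (F count now 3)
Step 2: +5 fires, +3 burnt (F count now 5)
Step 3: +5 fires, +5 burnt (F count now 5)
Step 4: +2 fires, +5 burnt (F count now 2)
Step 5: +2 fires, +2 burnt (F count now 2)
Step 6: +2 fires, +2 burnt (F count now 2)
Step 7: +1 fires, +2 burnt (F count now 1)
Step 8: +0 fires, +1 burnt (F count now 0)
Fire out after step 8
Initially T: 24, now '.': 26
Total burnt (originally-T cells now '.'): 20

Answer: 20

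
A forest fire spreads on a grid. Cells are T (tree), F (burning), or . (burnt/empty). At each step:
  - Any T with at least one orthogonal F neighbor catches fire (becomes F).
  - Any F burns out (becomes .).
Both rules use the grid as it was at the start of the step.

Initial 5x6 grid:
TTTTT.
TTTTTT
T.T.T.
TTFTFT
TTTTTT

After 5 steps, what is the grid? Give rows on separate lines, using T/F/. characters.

Step 1: 7 trees catch fire, 2 burn out
  TTTTT.
  TTTTTT
  T.F.F.
  TF.F.F
  TTFTFT
Step 2: 6 trees catch fire, 7 burn out
  TTTTT.
  TTFTFT
  T.....
  F.....
  TF.F.F
Step 3: 7 trees catch fire, 6 burn out
  TTFTF.
  TF.F.F
  F.....
  ......
  F.....
Step 4: 3 trees catch fire, 7 burn out
  TF.F..
  F.....
  ......
  ......
  ......
Step 5: 1 trees catch fire, 3 burn out
  F.....
  ......
  ......
  ......
  ......

F.....
......
......
......
......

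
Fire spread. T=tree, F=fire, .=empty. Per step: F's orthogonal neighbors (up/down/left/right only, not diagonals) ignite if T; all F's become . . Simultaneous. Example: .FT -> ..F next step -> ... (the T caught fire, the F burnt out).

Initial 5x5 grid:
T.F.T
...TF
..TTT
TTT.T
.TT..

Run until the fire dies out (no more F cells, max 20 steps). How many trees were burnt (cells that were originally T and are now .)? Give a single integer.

Step 1: +3 fires, +2 burnt (F count now 3)
Step 2: +2 fires, +3 burnt (F count now 2)
Step 3: +1 fires, +2 burnt (F count now 1)
Step 4: +1 fires, +1 burnt (F count now 1)
Step 5: +2 fires, +1 burnt (F count now 2)
Step 6: +2 fires, +2 burnt (F count now 2)
Step 7: +0 fires, +2 burnt (F count now 0)
Fire out after step 7
Initially T: 12, now '.': 24
Total burnt (originally-T cells now '.'): 11

Answer: 11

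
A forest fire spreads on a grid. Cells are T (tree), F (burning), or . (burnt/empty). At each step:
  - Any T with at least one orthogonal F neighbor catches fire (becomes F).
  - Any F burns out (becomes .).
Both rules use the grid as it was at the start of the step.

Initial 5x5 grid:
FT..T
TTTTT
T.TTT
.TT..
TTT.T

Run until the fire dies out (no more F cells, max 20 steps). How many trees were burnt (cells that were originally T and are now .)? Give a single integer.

Answer: 16

Derivation:
Step 1: +2 fires, +1 burnt (F count now 2)
Step 2: +2 fires, +2 burnt (F count now 2)
Step 3: +1 fires, +2 burnt (F count now 1)
Step 4: +2 fires, +1 burnt (F count now 2)
Step 5: +3 fires, +2 burnt (F count now 3)
Step 6: +4 fires, +3 burnt (F count now 4)
Step 7: +1 fires, +4 burnt (F count now 1)
Step 8: +1 fires, +1 burnt (F count now 1)
Step 9: +0 fires, +1 burnt (F count now 0)
Fire out after step 9
Initially T: 17, now '.': 24
Total burnt (originally-T cells now '.'): 16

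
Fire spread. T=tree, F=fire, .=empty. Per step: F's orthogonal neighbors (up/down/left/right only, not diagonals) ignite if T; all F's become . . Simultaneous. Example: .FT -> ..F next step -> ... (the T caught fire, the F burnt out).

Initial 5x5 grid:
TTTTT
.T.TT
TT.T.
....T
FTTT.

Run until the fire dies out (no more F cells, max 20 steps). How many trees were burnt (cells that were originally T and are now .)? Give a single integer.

Answer: 3

Derivation:
Step 1: +1 fires, +1 burnt (F count now 1)
Step 2: +1 fires, +1 burnt (F count now 1)
Step 3: +1 fires, +1 burnt (F count now 1)
Step 4: +0 fires, +1 burnt (F count now 0)
Fire out after step 4
Initially T: 15, now '.': 13
Total burnt (originally-T cells now '.'): 3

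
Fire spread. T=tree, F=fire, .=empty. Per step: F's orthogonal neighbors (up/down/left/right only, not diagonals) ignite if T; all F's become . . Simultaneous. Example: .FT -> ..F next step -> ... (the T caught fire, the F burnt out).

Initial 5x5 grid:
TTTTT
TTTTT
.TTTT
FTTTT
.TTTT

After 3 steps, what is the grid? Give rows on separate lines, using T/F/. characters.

Step 1: 1 trees catch fire, 1 burn out
  TTTTT
  TTTTT
  .TTTT
  .FTTT
  .TTTT
Step 2: 3 trees catch fire, 1 burn out
  TTTTT
  TTTTT
  .FTTT
  ..FTT
  .FTTT
Step 3: 4 trees catch fire, 3 burn out
  TTTTT
  TFTTT
  ..FTT
  ...FT
  ..FTT

TTTTT
TFTTT
..FTT
...FT
..FTT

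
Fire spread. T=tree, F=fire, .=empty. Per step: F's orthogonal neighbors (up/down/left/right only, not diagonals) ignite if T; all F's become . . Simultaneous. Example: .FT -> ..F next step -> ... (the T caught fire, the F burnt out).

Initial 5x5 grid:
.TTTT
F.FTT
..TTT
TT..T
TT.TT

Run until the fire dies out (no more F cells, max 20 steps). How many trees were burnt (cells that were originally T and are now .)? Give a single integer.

Answer: 12

Derivation:
Step 1: +3 fires, +2 burnt (F count now 3)
Step 2: +4 fires, +3 burnt (F count now 4)
Step 3: +2 fires, +4 burnt (F count now 2)
Step 4: +1 fires, +2 burnt (F count now 1)
Step 5: +1 fires, +1 burnt (F count now 1)
Step 6: +1 fires, +1 burnt (F count now 1)
Step 7: +0 fires, +1 burnt (F count now 0)
Fire out after step 7
Initially T: 16, now '.': 21
Total burnt (originally-T cells now '.'): 12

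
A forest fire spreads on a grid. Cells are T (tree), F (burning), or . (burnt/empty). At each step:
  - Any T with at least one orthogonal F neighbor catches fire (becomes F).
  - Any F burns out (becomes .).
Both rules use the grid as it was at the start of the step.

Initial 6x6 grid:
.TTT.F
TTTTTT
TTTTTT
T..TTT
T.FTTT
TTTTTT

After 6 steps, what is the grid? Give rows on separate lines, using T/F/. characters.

Step 1: 3 trees catch fire, 2 burn out
  .TTT..
  TTTTTF
  TTTTTT
  T..TTT
  T..FTT
  TTFTTT
Step 2: 6 trees catch fire, 3 burn out
  .TTT..
  TTTTF.
  TTTTTF
  T..FTT
  T...FT
  TF.FTT
Step 3: 8 trees catch fire, 6 burn out
  .TTT..
  TTTF..
  TTTFF.
  T...FF
  T....F
  F...FT
Step 4: 5 trees catch fire, 8 burn out
  .TTF..
  TTF...
  TTF...
  T.....
  F.....
  .....F
Step 5: 4 trees catch fire, 5 burn out
  .TF...
  TF....
  TF....
  F.....
  ......
  ......
Step 6: 3 trees catch fire, 4 burn out
  .F....
  F.....
  F.....
  ......
  ......
  ......

.F....
F.....
F.....
......
......
......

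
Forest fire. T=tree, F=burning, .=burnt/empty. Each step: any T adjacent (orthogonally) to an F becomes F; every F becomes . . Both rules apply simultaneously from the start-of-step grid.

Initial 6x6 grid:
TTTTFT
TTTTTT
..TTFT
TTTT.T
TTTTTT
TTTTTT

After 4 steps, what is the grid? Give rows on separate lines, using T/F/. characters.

Step 1: 5 trees catch fire, 2 burn out
  TTTF.F
  TTTTFT
  ..TF.F
  TTTT.T
  TTTTTT
  TTTTTT
Step 2: 6 trees catch fire, 5 burn out
  TTF...
  TTTF.F
  ..F...
  TTTF.F
  TTTTTT
  TTTTTT
Step 3: 5 trees catch fire, 6 burn out
  TF....
  TTF...
  ......
  TTF...
  TTTFTF
  TTTTTT
Step 4: 7 trees catch fire, 5 burn out
  F.....
  TF....
  ......
  TF....
  TTF.F.
  TTTFTF

F.....
TF....
......
TF....
TTF.F.
TTTFTF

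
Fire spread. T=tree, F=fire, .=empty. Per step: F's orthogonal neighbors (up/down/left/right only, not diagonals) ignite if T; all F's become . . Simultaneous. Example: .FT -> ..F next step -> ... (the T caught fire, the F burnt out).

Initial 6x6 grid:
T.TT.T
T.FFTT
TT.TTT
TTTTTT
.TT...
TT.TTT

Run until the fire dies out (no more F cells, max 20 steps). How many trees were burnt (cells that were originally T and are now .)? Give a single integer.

Step 1: +4 fires, +2 burnt (F count now 4)
Step 2: +3 fires, +4 burnt (F count now 3)
Step 3: +4 fires, +3 burnt (F count now 4)
Step 4: +3 fires, +4 burnt (F count now 3)
Step 5: +3 fires, +3 burnt (F count now 3)
Step 6: +2 fires, +3 burnt (F count now 2)
Step 7: +2 fires, +2 burnt (F count now 2)
Step 8: +1 fires, +2 burnt (F count now 1)
Step 9: +0 fires, +1 burnt (F count now 0)
Fire out after step 9
Initially T: 25, now '.': 33
Total burnt (originally-T cells now '.'): 22

Answer: 22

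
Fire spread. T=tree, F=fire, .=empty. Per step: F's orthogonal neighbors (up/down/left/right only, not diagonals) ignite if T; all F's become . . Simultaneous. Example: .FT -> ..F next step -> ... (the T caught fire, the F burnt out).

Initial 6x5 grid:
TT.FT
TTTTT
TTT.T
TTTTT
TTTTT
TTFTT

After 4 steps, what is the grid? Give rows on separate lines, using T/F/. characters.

Step 1: 5 trees catch fire, 2 burn out
  TT..F
  TTTFT
  TTT.T
  TTTTT
  TTFTT
  TF.FT
Step 2: 7 trees catch fire, 5 burn out
  TT...
  TTF.F
  TTT.T
  TTFTT
  TF.FT
  F...F
Step 3: 7 trees catch fire, 7 burn out
  TT...
  TF...
  TTF.F
  TF.FT
  F...F
  .....
Step 4: 5 trees catch fire, 7 burn out
  TF...
  F....
  TF...
  F...F
  .....
  .....

TF...
F....
TF...
F...F
.....
.....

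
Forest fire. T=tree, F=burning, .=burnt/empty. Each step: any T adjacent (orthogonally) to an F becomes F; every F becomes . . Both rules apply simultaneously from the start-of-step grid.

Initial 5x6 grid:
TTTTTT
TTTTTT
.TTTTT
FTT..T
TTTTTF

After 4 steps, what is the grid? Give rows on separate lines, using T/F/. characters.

Step 1: 4 trees catch fire, 2 burn out
  TTTTTT
  TTTTTT
  .TTTTT
  .FT..F
  FTTTF.
Step 2: 5 trees catch fire, 4 burn out
  TTTTTT
  TTTTTT
  .FTTTF
  ..F...
  .FTF..
Step 3: 5 trees catch fire, 5 burn out
  TTTTTT
  TFTTTF
  ..FTF.
  ......
  ..F...
Step 4: 6 trees catch fire, 5 burn out
  TFTTTF
  F.FTF.
  ...F..
  ......
  ......

TFTTTF
F.FTF.
...F..
......
......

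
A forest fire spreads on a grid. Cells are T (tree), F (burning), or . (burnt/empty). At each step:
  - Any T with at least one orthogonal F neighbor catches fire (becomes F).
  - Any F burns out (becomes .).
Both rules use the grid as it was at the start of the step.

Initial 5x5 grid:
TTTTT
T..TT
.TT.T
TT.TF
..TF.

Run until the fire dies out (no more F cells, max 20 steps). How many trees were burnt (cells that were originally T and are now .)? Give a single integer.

Step 1: +3 fires, +2 burnt (F count now 3)
Step 2: +1 fires, +3 burnt (F count now 1)
Step 3: +2 fires, +1 burnt (F count now 2)
Step 4: +1 fires, +2 burnt (F count now 1)
Step 5: +1 fires, +1 burnt (F count now 1)
Step 6: +1 fires, +1 burnt (F count now 1)
Step 7: +1 fires, +1 burnt (F count now 1)
Step 8: +1 fires, +1 burnt (F count now 1)
Step 9: +0 fires, +1 burnt (F count now 0)
Fire out after step 9
Initially T: 15, now '.': 21
Total burnt (originally-T cells now '.'): 11

Answer: 11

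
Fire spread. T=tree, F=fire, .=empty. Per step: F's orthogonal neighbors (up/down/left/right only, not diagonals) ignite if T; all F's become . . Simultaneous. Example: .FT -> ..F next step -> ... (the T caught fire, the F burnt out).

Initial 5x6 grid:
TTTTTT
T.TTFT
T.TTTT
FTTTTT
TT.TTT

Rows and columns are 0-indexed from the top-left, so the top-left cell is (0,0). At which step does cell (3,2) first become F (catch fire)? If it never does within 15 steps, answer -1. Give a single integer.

Step 1: cell (3,2)='T' (+7 fires, +2 burnt)
Step 2: cell (3,2)='F' (+9 fires, +7 burnt)
  -> target ignites at step 2
Step 3: cell (3,2)='.' (+6 fires, +9 burnt)
Step 4: cell (3,2)='.' (+3 fires, +6 burnt)
Step 5: cell (3,2)='.' (+0 fires, +3 burnt)
  fire out at step 5

2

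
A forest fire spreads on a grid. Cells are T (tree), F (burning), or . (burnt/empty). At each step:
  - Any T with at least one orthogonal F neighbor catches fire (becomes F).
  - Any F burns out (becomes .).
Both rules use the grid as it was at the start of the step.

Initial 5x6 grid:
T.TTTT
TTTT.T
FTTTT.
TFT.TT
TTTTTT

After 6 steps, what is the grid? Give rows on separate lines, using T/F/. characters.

Step 1: 5 trees catch fire, 2 burn out
  T.TTTT
  FTTT.T
  .FTTT.
  F.F.TT
  TFTTTT
Step 2: 5 trees catch fire, 5 burn out
  F.TTTT
  .FTT.T
  ..FTT.
  ....TT
  F.FTTT
Step 3: 3 trees catch fire, 5 burn out
  ..TTTT
  ..FT.T
  ...FT.
  ....TT
  ...FTT
Step 4: 4 trees catch fire, 3 burn out
  ..FTTT
  ...F.T
  ....F.
  ....TT
  ....FT
Step 5: 3 trees catch fire, 4 burn out
  ...FTT
  .....T
  ......
  ....FT
  .....F
Step 6: 2 trees catch fire, 3 burn out
  ....FT
  .....T
  ......
  .....F
  ......

....FT
.....T
......
.....F
......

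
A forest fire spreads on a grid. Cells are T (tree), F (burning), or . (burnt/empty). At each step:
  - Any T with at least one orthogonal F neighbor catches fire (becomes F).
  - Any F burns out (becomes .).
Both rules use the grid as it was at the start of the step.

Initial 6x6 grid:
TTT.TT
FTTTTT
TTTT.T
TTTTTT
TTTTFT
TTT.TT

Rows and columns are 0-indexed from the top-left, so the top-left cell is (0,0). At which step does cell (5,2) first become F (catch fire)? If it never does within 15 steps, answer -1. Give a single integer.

Step 1: cell (5,2)='T' (+7 fires, +2 burnt)
Step 2: cell (5,2)='T' (+8 fires, +7 burnt)
Step 3: cell (5,2)='F' (+10 fires, +8 burnt)
  -> target ignites at step 3
Step 4: cell (5,2)='.' (+4 fires, +10 burnt)
Step 5: cell (5,2)='.' (+2 fires, +4 burnt)
Step 6: cell (5,2)='.' (+0 fires, +2 burnt)
  fire out at step 6

3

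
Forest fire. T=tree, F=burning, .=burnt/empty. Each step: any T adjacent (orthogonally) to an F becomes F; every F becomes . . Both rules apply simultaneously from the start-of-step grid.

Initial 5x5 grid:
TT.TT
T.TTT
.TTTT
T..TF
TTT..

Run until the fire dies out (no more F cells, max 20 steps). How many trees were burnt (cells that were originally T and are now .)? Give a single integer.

Answer: 10

Derivation:
Step 1: +2 fires, +1 burnt (F count now 2)
Step 2: +2 fires, +2 burnt (F count now 2)
Step 3: +3 fires, +2 burnt (F count now 3)
Step 4: +3 fires, +3 burnt (F count now 3)
Step 5: +0 fires, +3 burnt (F count now 0)
Fire out after step 5
Initially T: 17, now '.': 18
Total burnt (originally-T cells now '.'): 10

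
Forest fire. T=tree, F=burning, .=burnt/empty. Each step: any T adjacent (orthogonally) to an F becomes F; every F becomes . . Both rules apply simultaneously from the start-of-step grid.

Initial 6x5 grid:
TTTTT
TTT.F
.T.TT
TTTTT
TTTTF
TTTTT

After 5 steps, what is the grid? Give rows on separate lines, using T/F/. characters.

Step 1: 5 trees catch fire, 2 burn out
  TTTTF
  TTT..
  .T.TF
  TTTTF
  TTTF.
  TTTTF
Step 2: 5 trees catch fire, 5 burn out
  TTTF.
  TTT..
  .T.F.
  TTTF.
  TTF..
  TTTF.
Step 3: 4 trees catch fire, 5 burn out
  TTF..
  TTT..
  .T...
  TTF..
  TF...
  TTF..
Step 4: 5 trees catch fire, 4 burn out
  TF...
  TTF..
  .T...
  TF...
  F....
  TF...
Step 5: 5 trees catch fire, 5 burn out
  F....
  TF...
  .F...
  F....
  .....
  F....

F....
TF...
.F...
F....
.....
F....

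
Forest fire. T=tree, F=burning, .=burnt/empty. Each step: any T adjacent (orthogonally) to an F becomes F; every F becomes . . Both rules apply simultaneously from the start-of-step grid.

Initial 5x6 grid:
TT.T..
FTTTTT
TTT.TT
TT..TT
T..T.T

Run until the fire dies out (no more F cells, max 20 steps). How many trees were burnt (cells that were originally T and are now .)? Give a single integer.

Answer: 19

Derivation:
Step 1: +3 fires, +1 burnt (F count now 3)
Step 2: +4 fires, +3 burnt (F count now 4)
Step 3: +4 fires, +4 burnt (F count now 4)
Step 4: +2 fires, +4 burnt (F count now 2)
Step 5: +2 fires, +2 burnt (F count now 2)
Step 6: +2 fires, +2 burnt (F count now 2)
Step 7: +1 fires, +2 burnt (F count now 1)
Step 8: +1 fires, +1 burnt (F count now 1)
Step 9: +0 fires, +1 burnt (F count now 0)
Fire out after step 9
Initially T: 20, now '.': 29
Total burnt (originally-T cells now '.'): 19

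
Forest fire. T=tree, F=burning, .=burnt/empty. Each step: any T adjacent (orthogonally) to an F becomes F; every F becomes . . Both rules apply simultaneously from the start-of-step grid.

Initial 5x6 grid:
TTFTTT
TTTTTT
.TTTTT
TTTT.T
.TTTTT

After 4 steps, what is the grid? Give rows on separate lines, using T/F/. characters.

Step 1: 3 trees catch fire, 1 burn out
  TF.FTT
  TTFTTT
  .TTTTT
  TTTT.T
  .TTTTT
Step 2: 5 trees catch fire, 3 burn out
  F...FT
  TF.FTT
  .TFTTT
  TTTT.T
  .TTTTT
Step 3: 6 trees catch fire, 5 burn out
  .....F
  F...FT
  .F.FTT
  TTFT.T
  .TTTTT
Step 4: 5 trees catch fire, 6 burn out
  ......
  .....F
  ....FT
  TF.F.T
  .TFTTT

......
.....F
....FT
TF.F.T
.TFTTT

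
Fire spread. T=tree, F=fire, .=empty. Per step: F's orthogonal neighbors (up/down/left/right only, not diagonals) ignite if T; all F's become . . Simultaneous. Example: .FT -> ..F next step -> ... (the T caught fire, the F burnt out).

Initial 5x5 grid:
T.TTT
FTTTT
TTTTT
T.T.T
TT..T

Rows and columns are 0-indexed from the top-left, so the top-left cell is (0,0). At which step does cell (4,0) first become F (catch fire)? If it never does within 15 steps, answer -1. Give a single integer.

Step 1: cell (4,0)='T' (+3 fires, +1 burnt)
Step 2: cell (4,0)='T' (+3 fires, +3 burnt)
Step 3: cell (4,0)='F' (+4 fires, +3 burnt)
  -> target ignites at step 3
Step 4: cell (4,0)='.' (+5 fires, +4 burnt)
Step 5: cell (4,0)='.' (+2 fires, +5 burnt)
Step 6: cell (4,0)='.' (+1 fires, +2 burnt)
Step 7: cell (4,0)='.' (+1 fires, +1 burnt)
Step 8: cell (4,0)='.' (+0 fires, +1 burnt)
  fire out at step 8

3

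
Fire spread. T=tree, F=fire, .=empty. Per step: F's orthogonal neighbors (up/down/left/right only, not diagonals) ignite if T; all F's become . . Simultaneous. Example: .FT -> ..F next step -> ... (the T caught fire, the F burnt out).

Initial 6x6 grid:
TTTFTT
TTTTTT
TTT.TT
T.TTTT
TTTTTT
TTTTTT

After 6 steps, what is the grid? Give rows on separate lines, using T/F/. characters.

Step 1: 3 trees catch fire, 1 burn out
  TTF.FT
  TTTFTT
  TTT.TT
  T.TTTT
  TTTTTT
  TTTTTT
Step 2: 4 trees catch fire, 3 burn out
  TF...F
  TTF.FT
  TTT.TT
  T.TTTT
  TTTTTT
  TTTTTT
Step 3: 5 trees catch fire, 4 burn out
  F.....
  TF...F
  TTF.FT
  T.TTTT
  TTTTTT
  TTTTTT
Step 4: 5 trees catch fire, 5 burn out
  ......
  F.....
  TF...F
  T.FTFT
  TTTTTT
  TTTTTT
Step 5: 5 trees catch fire, 5 burn out
  ......
  ......
  F.....
  T..F.F
  TTFTFT
  TTTTTT
Step 6: 6 trees catch fire, 5 burn out
  ......
  ......
  ......
  F.....
  TF.F.F
  TTFTFT

......
......
......
F.....
TF.F.F
TTFTFT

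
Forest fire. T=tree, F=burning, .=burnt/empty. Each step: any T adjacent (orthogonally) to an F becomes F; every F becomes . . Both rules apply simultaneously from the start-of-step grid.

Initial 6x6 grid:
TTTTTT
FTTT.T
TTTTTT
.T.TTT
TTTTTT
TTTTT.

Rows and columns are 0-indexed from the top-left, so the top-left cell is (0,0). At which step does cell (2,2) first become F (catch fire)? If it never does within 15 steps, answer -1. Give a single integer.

Step 1: cell (2,2)='T' (+3 fires, +1 burnt)
Step 2: cell (2,2)='T' (+3 fires, +3 burnt)
Step 3: cell (2,2)='F' (+4 fires, +3 burnt)
  -> target ignites at step 3
Step 4: cell (2,2)='.' (+3 fires, +4 burnt)
Step 5: cell (2,2)='.' (+6 fires, +3 burnt)
Step 6: cell (2,2)='.' (+6 fires, +6 burnt)
Step 7: cell (2,2)='.' (+4 fires, +6 burnt)
Step 8: cell (2,2)='.' (+2 fires, +4 burnt)
Step 9: cell (2,2)='.' (+0 fires, +2 burnt)
  fire out at step 9

3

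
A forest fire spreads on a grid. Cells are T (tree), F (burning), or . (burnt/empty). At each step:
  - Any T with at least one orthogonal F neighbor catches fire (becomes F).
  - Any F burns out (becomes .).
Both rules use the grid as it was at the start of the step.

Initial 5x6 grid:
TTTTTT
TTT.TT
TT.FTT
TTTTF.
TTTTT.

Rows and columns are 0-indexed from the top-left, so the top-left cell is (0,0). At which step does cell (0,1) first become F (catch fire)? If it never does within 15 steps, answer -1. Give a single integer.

Step 1: cell (0,1)='T' (+3 fires, +2 burnt)
Step 2: cell (0,1)='T' (+4 fires, +3 burnt)
Step 3: cell (0,1)='T' (+4 fires, +4 burnt)
Step 4: cell (0,1)='T' (+5 fires, +4 burnt)
Step 5: cell (0,1)='T' (+4 fires, +5 burnt)
Step 6: cell (0,1)='F' (+3 fires, +4 burnt)
  -> target ignites at step 6
Step 7: cell (0,1)='.' (+1 fires, +3 burnt)
Step 8: cell (0,1)='.' (+0 fires, +1 burnt)
  fire out at step 8

6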